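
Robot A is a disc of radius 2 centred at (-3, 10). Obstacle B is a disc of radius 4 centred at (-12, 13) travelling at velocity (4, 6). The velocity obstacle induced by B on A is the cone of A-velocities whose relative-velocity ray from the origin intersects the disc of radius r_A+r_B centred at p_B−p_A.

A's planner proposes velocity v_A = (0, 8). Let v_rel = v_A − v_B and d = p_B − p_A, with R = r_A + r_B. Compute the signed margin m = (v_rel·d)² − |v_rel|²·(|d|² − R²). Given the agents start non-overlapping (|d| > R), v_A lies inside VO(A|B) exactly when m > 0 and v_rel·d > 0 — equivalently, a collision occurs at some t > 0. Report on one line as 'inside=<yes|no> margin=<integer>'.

d = (-9, 3),  |d|² = 90;  R = 2+4 = 6,  c = 90−6² = 54
v_rel = (-4, 2),  |v_rel|² = 20;  v_rel·d = (-4)·(-9) + (2)·(3) = 42
20·t² − 84·t + 54 = 0  ⇒  m = 42² − 20·54 = 684
m = 684 > 0,  v_rel·d = 42 > 0  ⇒  inside

inside=yes margin=684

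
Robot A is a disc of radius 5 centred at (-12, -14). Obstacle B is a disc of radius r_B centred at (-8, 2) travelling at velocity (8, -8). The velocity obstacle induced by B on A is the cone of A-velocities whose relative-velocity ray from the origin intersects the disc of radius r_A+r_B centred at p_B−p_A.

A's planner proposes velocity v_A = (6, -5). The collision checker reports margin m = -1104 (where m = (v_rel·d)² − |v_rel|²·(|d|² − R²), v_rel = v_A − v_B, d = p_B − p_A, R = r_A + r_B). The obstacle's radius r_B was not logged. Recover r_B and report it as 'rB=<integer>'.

m = -1104
d = (4, 16);  v_rel = (-2, 3),  |v_rel|² = 13
v_rel×d = (-2)·(16) − (3)·(4) = -44
since m = R²·13 − (-44)²:  R² = (1936 + -1104) / 13 = 64
R = √64 = 8  ⇒  r_B = 8 − 5 = 3

rB=3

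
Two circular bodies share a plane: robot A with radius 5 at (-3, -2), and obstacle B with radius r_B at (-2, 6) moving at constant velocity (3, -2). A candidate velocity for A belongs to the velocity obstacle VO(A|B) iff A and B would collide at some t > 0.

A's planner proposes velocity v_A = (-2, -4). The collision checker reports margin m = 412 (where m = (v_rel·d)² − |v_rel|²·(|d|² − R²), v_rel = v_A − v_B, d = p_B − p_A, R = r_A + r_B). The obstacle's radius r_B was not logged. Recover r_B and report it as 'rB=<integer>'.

m = 412
d = (1, 8);  v_rel = (-5, -2),  |v_rel|² = 29
v_rel×d = (-5)·(8) − (-2)·(1) = -38
since m = R²·29 − (-38)²:  R² = (1444 + 412) / 29 = 64
R = √64 = 8  ⇒  r_B = 8 − 5 = 3

rB=3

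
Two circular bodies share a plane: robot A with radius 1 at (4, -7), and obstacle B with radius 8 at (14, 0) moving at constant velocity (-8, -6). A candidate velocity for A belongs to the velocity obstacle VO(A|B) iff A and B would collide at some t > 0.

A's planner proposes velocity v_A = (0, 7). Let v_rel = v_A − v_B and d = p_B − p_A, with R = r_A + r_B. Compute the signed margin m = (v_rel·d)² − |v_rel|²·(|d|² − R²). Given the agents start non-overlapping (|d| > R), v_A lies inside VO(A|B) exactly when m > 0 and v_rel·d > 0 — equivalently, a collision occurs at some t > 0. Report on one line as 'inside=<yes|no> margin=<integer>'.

d = (10, 7),  |d|² = 149;  R = 1+8 = 9,  c = 149−9² = 68
v_rel = (8, 13),  |v_rel|² = 233;  v_rel·d = (8)·(10) + (13)·(7) = 171
233·t² − 342·t + 68 = 0  ⇒  m = 171² − 233·68 = 13397
m = 13397 > 0,  v_rel·d = 171 > 0  ⇒  inside

inside=yes margin=13397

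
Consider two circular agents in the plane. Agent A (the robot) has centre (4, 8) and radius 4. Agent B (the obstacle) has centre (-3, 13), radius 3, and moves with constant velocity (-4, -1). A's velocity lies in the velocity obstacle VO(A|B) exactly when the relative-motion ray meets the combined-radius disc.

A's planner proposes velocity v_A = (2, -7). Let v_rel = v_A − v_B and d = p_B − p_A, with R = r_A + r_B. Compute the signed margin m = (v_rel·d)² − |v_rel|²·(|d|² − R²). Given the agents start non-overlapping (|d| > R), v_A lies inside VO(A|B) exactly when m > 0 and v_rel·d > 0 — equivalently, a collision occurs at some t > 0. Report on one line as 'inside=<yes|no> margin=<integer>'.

d = (-7, 5),  |d|² = 74;  R = 4+3 = 7,  c = 74−7² = 25
v_rel = (6, -6),  |v_rel|² = 72;  v_rel·d = (6)·(-7) + (-6)·(5) = -72
72·t² + 144·t + 25 = 0  ⇒  m = (-72)² − 72·25 = 3384
m = 3384 > 0,  v_rel·d = -72 < 0  ⇒  outside

inside=no margin=3384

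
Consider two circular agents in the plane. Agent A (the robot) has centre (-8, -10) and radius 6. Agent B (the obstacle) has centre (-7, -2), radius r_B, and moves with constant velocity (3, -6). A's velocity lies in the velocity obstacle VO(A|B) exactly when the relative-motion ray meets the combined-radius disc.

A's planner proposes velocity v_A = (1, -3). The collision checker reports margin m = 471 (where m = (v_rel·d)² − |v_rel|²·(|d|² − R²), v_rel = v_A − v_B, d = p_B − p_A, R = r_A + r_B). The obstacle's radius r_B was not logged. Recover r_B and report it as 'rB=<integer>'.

m = 471
d = (1, 8);  v_rel = (-2, 3),  |v_rel|² = 13
v_rel×d = (-2)·(8) − (3)·(1) = -19
since m = R²·13 − (-19)²:  R² = (361 + 471) / 13 = 64
R = √64 = 8  ⇒  r_B = 8 − 6 = 2

rB=2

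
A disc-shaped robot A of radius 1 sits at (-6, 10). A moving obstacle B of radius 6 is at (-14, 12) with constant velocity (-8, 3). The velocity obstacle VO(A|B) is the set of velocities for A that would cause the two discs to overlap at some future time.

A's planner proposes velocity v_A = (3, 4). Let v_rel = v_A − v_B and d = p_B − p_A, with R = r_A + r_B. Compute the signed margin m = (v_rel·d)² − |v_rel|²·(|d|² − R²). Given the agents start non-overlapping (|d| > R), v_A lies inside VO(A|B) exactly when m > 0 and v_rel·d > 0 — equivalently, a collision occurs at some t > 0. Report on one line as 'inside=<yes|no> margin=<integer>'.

d = (-8, 2),  |d|² = 68;  R = 1+6 = 7,  c = 68−7² = 19
v_rel = (11, 1),  |v_rel|² = 122;  v_rel·d = (11)·(-8) + (1)·(2) = -86
122·t² + 172·t + 19 = 0  ⇒  m = (-86)² − 122·19 = 5078
m = 5078 > 0,  v_rel·d = -86 < 0  ⇒  outside

inside=no margin=5078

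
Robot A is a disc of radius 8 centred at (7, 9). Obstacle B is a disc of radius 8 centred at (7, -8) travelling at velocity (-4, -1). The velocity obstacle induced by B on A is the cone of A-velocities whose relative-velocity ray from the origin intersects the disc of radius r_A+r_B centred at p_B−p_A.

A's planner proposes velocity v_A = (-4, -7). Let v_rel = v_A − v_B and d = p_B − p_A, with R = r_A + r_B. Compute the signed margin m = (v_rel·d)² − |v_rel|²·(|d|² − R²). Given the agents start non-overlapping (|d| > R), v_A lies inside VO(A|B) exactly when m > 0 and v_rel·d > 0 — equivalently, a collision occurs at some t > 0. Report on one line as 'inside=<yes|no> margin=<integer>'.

d = (0, -17),  |d|² = 289;  R = 8+8 = 16,  c = 289−16² = 33
v_rel = (0, -6),  |v_rel|² = 36;  v_rel·d = (0)·(0) + (-6)·(-17) = 102
36·t² − 204·t + 33 = 0  ⇒  m = 102² − 36·33 = 9216
m = 9216 > 0,  v_rel·d = 102 > 0  ⇒  inside

inside=yes margin=9216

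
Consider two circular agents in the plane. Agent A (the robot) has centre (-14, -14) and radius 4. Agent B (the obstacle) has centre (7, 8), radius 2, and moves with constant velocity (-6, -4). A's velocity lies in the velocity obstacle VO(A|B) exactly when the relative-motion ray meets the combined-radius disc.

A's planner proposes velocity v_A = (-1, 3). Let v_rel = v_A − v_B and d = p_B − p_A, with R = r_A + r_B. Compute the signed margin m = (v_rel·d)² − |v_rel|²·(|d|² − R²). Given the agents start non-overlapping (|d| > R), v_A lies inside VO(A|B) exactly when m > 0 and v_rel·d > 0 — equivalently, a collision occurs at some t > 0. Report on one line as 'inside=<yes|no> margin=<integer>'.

d = (21, 22),  |d|² = 925;  R = 4+2 = 6,  c = 925−6² = 889
v_rel = (5, 7),  |v_rel|² = 74;  v_rel·d = (5)·(21) + (7)·(22) = 259
74·t² − 518·t + 889 = 0  ⇒  m = 259² − 74·889 = 1295
m = 1295 > 0,  v_rel·d = 259 > 0  ⇒  inside

inside=yes margin=1295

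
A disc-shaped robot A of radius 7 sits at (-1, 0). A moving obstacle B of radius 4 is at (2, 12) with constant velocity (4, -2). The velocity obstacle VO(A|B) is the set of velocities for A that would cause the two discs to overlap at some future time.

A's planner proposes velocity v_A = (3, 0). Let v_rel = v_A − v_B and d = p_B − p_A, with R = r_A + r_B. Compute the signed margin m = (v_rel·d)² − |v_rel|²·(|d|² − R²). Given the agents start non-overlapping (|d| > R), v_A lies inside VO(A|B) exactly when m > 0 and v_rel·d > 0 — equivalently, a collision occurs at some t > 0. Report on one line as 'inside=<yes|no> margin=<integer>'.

d = (3, 12),  |d|² = 153;  R = 7+4 = 11,  c = 153−11² = 32
v_rel = (-1, 2),  |v_rel|² = 5;  v_rel·d = (-1)·(3) + (2)·(12) = 21
5·t² − 42·t + 32 = 0  ⇒  m = 21² − 5·32 = 281
m = 281 > 0,  v_rel·d = 21 > 0  ⇒  inside

inside=yes margin=281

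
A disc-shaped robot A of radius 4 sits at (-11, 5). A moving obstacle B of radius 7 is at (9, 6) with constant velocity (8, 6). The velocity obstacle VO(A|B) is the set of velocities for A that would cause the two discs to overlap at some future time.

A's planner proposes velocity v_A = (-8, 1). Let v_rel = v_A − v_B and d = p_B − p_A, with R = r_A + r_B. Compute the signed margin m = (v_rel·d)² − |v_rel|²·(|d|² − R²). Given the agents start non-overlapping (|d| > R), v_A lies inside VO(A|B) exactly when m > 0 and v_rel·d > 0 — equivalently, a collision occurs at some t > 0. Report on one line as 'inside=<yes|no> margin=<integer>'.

d = (20, 1),  |d|² = 401;  R = 4+7 = 11,  c = 401−11² = 280
v_rel = (-16, -5),  |v_rel|² = 281;  v_rel·d = (-16)·(20) + (-5)·(1) = -325
281·t² + 650·t + 280 = 0  ⇒  m = (-325)² − 281·280 = 26945
m = 26945 > 0,  v_rel·d = -325 < 0  ⇒  outside

inside=no margin=26945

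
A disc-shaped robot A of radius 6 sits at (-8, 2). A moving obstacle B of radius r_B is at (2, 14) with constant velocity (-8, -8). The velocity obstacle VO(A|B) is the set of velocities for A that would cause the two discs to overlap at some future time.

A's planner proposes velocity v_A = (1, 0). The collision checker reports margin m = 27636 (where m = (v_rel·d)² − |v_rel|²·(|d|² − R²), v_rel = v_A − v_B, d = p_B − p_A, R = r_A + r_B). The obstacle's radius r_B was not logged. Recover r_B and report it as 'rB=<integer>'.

m = 27636
d = (10, 12);  v_rel = (9, 8),  |v_rel|² = 145
v_rel×d = (9)·(12) − (8)·(10) = 28
since m = R²·145 − 28²:  R² = (784 + 27636) / 145 = 196
R = √196 = 14  ⇒  r_B = 14 − 6 = 8

rB=8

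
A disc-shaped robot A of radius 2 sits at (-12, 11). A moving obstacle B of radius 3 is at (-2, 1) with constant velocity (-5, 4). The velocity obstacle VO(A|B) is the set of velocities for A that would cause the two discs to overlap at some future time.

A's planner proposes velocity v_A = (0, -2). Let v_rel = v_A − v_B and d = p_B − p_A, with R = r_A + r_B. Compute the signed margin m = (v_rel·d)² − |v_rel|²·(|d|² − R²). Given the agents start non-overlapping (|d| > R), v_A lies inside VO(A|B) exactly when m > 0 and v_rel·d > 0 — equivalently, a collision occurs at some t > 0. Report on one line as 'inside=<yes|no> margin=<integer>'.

d = (10, -10),  |d|² = 200;  R = 2+3 = 5,  c = 200−5² = 175
v_rel = (5, -6),  |v_rel|² = 61;  v_rel·d = (5)·(10) + (-6)·(-10) = 110
61·t² − 220·t + 175 = 0  ⇒  m = 110² − 61·175 = 1425
m = 1425 > 0,  v_rel·d = 110 > 0  ⇒  inside

inside=yes margin=1425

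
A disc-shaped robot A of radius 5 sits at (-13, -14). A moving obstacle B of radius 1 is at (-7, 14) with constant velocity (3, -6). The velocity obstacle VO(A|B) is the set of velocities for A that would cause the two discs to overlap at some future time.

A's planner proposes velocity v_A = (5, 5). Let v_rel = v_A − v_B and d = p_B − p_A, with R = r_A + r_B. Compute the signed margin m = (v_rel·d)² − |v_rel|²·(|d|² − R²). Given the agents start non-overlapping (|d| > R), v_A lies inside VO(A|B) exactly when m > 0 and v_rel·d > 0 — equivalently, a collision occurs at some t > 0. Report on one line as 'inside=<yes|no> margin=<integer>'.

d = (6, 28),  |d|² = 820;  R = 5+1 = 6,  c = 820−6² = 784
v_rel = (2, 11),  |v_rel|² = 125;  v_rel·d = (2)·(6) + (11)·(28) = 320
125·t² − 640·t + 784 = 0  ⇒  m = 320² − 125·784 = 4400
m = 4400 > 0,  v_rel·d = 320 > 0  ⇒  inside

inside=yes margin=4400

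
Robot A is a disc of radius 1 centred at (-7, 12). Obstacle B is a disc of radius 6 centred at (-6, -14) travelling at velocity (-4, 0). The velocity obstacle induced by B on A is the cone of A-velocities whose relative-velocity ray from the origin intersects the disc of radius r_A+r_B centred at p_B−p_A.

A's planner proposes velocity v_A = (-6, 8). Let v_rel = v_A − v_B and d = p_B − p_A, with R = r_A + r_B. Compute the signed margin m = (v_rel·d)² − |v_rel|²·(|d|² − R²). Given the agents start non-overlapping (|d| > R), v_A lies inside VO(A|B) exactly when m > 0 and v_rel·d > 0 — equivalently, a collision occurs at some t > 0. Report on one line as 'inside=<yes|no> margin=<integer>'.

d = (1, -26),  |d|² = 677;  R = 1+6 = 7,  c = 677−7² = 628
v_rel = (-2, 8),  |v_rel|² = 68;  v_rel·d = (-2)·(1) + (8)·(-26) = -210
68·t² + 420·t + 628 = 0  ⇒  m = (-210)² − 68·628 = 1396
m = 1396 > 0,  v_rel·d = -210 < 0  ⇒  outside

inside=no margin=1396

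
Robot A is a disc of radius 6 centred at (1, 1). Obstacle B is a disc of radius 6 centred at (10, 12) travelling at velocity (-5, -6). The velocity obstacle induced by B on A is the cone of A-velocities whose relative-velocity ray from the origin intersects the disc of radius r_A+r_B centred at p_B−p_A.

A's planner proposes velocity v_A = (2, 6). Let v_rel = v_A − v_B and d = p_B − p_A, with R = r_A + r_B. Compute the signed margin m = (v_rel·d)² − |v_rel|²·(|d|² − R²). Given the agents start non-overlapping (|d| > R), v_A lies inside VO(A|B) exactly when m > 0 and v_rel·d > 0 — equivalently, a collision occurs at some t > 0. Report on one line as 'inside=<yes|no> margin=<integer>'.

d = (9, 11),  |d|² = 202;  R = 6+6 = 12,  c = 202−12² = 58
v_rel = (7, 12),  |v_rel|² = 193;  v_rel·d = (7)·(9) + (12)·(11) = 195
193·t² − 390·t + 58 = 0  ⇒  m = 195² − 193·58 = 26831
m = 26831 > 0,  v_rel·d = 195 > 0  ⇒  inside

inside=yes margin=26831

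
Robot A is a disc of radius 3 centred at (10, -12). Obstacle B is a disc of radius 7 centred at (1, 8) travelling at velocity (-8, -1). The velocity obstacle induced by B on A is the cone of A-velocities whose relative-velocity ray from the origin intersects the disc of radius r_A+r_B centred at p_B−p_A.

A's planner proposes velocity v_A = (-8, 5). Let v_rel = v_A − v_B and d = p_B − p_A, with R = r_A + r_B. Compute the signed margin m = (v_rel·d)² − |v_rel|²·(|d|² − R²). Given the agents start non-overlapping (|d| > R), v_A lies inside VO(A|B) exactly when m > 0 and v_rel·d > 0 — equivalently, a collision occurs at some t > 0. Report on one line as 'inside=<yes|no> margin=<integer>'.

d = (-9, 20),  |d|² = 481;  R = 3+7 = 10,  c = 481−10² = 381
v_rel = (0, 6),  |v_rel|² = 36;  v_rel·d = (0)·(-9) + (6)·(20) = 120
36·t² − 240·t + 381 = 0  ⇒  m = 120² − 36·381 = 684
m = 684 > 0,  v_rel·d = 120 > 0  ⇒  inside

inside=yes margin=684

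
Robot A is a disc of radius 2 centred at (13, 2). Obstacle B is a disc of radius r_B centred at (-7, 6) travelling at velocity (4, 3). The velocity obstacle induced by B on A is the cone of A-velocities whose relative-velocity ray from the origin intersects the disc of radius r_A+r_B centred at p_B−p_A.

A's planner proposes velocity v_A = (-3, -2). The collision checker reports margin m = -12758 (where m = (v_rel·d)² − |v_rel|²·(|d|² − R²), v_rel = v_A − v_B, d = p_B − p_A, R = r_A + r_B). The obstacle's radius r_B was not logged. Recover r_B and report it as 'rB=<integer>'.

m = -12758
d = (-20, 4);  v_rel = (-7, -5),  |v_rel|² = 74
v_rel×d = (-7)·(4) − (-5)·(-20) = -128
since m = R²·74 − (-128)²:  R² = (16384 + -12758) / 74 = 49
R = √49 = 7  ⇒  r_B = 7 − 2 = 5

rB=5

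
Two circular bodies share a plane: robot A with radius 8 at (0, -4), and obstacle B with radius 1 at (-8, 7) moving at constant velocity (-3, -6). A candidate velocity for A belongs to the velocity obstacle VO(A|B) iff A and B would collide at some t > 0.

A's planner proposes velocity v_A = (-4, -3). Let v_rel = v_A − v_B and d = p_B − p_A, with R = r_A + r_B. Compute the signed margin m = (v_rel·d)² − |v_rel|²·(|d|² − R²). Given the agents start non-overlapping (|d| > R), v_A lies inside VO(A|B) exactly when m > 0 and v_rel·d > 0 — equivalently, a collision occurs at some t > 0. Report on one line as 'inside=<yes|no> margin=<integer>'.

d = (-8, 11),  |d|² = 185;  R = 8+1 = 9,  c = 185−9² = 104
v_rel = (-1, 3),  |v_rel|² = 10;  v_rel·d = (-1)·(-8) + (3)·(11) = 41
10·t² − 82·t + 104 = 0  ⇒  m = 41² − 10·104 = 641
m = 641 > 0,  v_rel·d = 41 > 0  ⇒  inside

inside=yes margin=641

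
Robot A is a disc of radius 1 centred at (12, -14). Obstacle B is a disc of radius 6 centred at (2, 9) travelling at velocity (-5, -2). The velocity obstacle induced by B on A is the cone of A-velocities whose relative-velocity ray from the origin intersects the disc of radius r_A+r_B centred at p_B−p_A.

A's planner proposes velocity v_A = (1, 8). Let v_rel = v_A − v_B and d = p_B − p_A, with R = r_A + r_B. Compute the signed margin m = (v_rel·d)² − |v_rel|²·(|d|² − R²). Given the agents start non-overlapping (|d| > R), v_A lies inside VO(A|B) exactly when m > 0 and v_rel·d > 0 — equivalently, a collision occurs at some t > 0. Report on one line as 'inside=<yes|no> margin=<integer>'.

d = (-10, 23),  |d|² = 629;  R = 1+6 = 7,  c = 629−7² = 580
v_rel = (6, 10),  |v_rel|² = 136;  v_rel·d = (6)·(-10) + (10)·(23) = 170
136·t² − 340·t + 580 = 0  ⇒  m = 170² − 136·580 = -49980
m = -49980 < 0,  v_rel·d = 170 > 0  ⇒  outside

inside=no margin=-49980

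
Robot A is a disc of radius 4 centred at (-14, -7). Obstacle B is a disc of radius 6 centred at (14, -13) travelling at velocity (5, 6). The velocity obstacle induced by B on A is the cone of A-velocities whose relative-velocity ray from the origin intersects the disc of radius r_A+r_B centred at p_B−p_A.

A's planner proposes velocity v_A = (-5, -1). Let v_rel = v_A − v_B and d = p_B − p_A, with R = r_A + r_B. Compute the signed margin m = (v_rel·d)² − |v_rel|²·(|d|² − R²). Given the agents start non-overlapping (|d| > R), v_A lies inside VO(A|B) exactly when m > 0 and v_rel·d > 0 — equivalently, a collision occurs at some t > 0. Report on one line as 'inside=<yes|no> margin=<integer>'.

d = (28, -6),  |d|² = 820;  R = 4+6 = 10,  c = 820−10² = 720
v_rel = (-10, -7),  |v_rel|² = 149;  v_rel·d = (-10)·(28) + (-7)·(-6) = -238
149·t² + 476·t + 720 = 0  ⇒  m = (-238)² − 149·720 = -50636
m = -50636 < 0,  v_rel·d = -238 < 0  ⇒  outside

inside=no margin=-50636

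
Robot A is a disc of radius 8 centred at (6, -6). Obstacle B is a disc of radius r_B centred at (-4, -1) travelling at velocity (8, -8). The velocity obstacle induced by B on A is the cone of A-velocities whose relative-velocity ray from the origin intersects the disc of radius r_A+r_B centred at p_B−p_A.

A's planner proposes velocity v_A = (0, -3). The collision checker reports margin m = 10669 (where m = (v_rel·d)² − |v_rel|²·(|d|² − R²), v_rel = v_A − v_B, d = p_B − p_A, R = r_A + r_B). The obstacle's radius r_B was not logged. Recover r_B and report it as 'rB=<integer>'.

m = 10669
d = (-10, 5);  v_rel = (-8, 5),  |v_rel|² = 89
v_rel×d = (-8)·(5) − (5)·(-10) = 10
since m = R²·89 − 10²:  R² = (100 + 10669) / 89 = 121
R = √121 = 11  ⇒  r_B = 11 − 8 = 3

rB=3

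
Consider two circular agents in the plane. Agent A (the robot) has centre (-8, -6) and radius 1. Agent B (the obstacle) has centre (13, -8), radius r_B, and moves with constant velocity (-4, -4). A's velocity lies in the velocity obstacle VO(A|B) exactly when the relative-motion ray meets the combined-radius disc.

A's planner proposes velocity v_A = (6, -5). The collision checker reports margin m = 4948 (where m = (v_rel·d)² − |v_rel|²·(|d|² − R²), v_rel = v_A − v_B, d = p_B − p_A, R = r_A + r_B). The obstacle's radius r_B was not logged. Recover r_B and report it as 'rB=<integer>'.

m = 4948
d = (21, -2);  v_rel = (10, -1),  |v_rel|² = 101
v_rel×d = (10)·(-2) − (-1)·(21) = 1
since m = R²·101 − 1²:  R² = (1 + 4948) / 101 = 49
R = √49 = 7  ⇒  r_B = 7 − 1 = 6

rB=6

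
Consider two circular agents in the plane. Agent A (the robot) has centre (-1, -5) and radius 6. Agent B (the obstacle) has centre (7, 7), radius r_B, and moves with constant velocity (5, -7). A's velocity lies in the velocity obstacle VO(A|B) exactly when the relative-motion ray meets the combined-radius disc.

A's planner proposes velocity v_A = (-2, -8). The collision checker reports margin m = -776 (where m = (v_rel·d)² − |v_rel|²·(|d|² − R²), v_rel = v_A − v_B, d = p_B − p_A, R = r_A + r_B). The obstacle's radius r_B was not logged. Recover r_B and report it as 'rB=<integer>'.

m = -776
d = (8, 12);  v_rel = (-7, -1),  |v_rel|² = 50
v_rel×d = (-7)·(12) − (-1)·(8) = -76
since m = R²·50 − (-76)²:  R² = (5776 + -776) / 50 = 100
R = √100 = 10  ⇒  r_B = 10 − 6 = 4

rB=4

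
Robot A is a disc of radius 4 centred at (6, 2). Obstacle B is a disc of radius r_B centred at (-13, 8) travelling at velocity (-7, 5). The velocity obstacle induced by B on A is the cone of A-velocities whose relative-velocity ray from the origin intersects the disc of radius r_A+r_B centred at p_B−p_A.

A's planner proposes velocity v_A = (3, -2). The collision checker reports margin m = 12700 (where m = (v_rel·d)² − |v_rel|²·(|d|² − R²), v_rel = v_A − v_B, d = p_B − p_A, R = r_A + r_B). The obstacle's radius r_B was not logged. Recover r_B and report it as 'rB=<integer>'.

m = 12700
d = (-19, 6);  v_rel = (10, -7),  |v_rel|² = 149
v_rel×d = (10)·(6) − (-7)·(-19) = -73
since m = R²·149 − (-73)²:  R² = (5329 + 12700) / 149 = 121
R = √121 = 11  ⇒  r_B = 11 − 4 = 7

rB=7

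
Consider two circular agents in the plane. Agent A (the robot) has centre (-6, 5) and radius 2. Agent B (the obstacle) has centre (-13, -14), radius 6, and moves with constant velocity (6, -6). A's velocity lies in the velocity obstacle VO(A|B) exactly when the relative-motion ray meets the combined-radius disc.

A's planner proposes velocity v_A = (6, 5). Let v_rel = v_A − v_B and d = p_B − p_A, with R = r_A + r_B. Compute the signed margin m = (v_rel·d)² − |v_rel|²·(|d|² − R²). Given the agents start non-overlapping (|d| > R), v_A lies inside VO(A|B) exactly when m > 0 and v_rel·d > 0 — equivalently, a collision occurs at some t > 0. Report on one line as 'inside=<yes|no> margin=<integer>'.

d = (-7, -19),  |d|² = 410;  R = 2+6 = 8,  c = 410−8² = 346
v_rel = (0, 11),  |v_rel|² = 121;  v_rel·d = (0)·(-7) + (11)·(-19) = -209
121·t² + 418·t + 346 = 0  ⇒  m = (-209)² − 121·346 = 1815
m = 1815 > 0,  v_rel·d = -209 < 0  ⇒  outside

inside=no margin=1815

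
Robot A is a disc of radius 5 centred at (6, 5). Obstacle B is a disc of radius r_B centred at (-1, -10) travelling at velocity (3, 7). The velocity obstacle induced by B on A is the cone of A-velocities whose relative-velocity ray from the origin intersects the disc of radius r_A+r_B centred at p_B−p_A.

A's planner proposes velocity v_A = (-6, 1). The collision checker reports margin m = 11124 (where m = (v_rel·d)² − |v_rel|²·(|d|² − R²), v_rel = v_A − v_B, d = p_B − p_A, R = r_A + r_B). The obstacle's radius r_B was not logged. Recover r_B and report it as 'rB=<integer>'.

m = 11124
d = (-7, -15);  v_rel = (-9, -6),  |v_rel|² = 117
v_rel×d = (-9)·(-15) − (-6)·(-7) = 93
since m = R²·117 − 93²:  R² = (8649 + 11124) / 117 = 169
R = √169 = 13  ⇒  r_B = 13 − 5 = 8

rB=8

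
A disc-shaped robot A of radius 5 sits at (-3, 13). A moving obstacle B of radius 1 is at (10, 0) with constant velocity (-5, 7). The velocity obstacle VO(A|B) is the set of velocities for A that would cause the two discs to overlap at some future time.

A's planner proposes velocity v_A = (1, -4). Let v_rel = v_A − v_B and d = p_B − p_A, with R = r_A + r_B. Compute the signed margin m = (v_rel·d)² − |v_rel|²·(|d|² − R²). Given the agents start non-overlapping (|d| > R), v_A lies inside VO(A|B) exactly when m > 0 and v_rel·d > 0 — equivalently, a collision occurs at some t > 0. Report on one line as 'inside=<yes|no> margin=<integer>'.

d = (13, -13),  |d|² = 338;  R = 5+1 = 6,  c = 338−6² = 302
v_rel = (6, -11),  |v_rel|² = 157;  v_rel·d = (6)·(13) + (-11)·(-13) = 221
157·t² − 442·t + 302 = 0  ⇒  m = 221² − 157·302 = 1427
m = 1427 > 0,  v_rel·d = 221 > 0  ⇒  inside

inside=yes margin=1427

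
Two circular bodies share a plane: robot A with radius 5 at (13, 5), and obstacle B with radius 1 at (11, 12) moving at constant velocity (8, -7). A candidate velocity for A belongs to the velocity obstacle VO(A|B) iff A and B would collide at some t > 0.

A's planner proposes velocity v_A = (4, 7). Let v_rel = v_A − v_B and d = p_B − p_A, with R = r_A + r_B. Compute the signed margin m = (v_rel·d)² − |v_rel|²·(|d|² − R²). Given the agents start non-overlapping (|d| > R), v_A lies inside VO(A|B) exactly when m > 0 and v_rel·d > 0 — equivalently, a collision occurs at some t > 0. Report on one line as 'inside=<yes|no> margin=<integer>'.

d = (-2, 7),  |d|² = 53;  R = 5+1 = 6,  c = 53−6² = 17
v_rel = (-4, 14),  |v_rel|² = 212;  v_rel·d = (-4)·(-2) + (14)·(7) = 106
212·t² − 212·t + 17 = 0  ⇒  m = 106² − 212·17 = 7632
m = 7632 > 0,  v_rel·d = 106 > 0  ⇒  inside

inside=yes margin=7632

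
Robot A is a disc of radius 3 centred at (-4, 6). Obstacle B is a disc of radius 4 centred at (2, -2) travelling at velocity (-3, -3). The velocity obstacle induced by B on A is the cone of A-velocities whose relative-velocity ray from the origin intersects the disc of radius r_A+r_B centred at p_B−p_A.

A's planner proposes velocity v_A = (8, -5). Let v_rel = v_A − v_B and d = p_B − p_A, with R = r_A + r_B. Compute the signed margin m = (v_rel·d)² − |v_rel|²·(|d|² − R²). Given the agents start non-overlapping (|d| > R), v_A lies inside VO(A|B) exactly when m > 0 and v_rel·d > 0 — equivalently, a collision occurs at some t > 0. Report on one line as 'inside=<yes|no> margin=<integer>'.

d = (6, -8),  |d|² = 100;  R = 3+4 = 7,  c = 100−7² = 51
v_rel = (11, -2),  |v_rel|² = 125;  v_rel·d = (11)·(6) + (-2)·(-8) = 82
125·t² − 164·t + 51 = 0  ⇒  m = 82² − 125·51 = 349
m = 349 > 0,  v_rel·d = 82 > 0  ⇒  inside

inside=yes margin=349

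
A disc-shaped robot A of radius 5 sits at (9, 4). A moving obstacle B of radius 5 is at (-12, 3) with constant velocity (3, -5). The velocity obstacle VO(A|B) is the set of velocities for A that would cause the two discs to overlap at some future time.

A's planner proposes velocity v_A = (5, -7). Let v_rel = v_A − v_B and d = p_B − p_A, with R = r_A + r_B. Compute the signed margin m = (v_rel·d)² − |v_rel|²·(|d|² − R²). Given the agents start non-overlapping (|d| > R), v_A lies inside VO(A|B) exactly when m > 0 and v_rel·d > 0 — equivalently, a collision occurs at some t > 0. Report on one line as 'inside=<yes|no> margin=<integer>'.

d = (-21, -1),  |d|² = 442;  R = 5+5 = 10,  c = 442−10² = 342
v_rel = (2, -2),  |v_rel|² = 8;  v_rel·d = (2)·(-21) + (-2)·(-1) = -40
8·t² + 80·t + 342 = 0  ⇒  m = (-40)² − 8·342 = -1136
m = -1136 < 0,  v_rel·d = -40 < 0  ⇒  outside

inside=no margin=-1136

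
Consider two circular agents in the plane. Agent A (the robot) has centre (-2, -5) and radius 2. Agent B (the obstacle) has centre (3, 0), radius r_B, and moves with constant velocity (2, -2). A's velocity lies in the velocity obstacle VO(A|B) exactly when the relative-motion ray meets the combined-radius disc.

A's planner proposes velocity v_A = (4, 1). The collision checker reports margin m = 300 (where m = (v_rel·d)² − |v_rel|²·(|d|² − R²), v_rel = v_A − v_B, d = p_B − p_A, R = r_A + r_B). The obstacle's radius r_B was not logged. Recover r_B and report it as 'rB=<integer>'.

m = 300
d = (5, 5);  v_rel = (2, 3),  |v_rel|² = 13
v_rel×d = (2)·(5) − (3)·(5) = -5
since m = R²·13 − (-5)²:  R² = (25 + 300) / 13 = 25
R = √25 = 5  ⇒  r_B = 5 − 2 = 3

rB=3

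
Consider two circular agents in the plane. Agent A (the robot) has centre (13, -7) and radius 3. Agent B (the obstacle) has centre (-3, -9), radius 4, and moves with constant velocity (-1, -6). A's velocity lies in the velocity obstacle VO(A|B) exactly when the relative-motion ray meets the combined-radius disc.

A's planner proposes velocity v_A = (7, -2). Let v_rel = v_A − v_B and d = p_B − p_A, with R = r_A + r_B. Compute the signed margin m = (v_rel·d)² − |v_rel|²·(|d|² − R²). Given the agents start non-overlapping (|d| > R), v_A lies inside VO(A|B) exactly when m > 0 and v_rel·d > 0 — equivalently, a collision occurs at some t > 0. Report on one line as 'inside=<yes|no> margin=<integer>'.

d = (-16, -2),  |d|² = 260;  R = 3+4 = 7,  c = 260−7² = 211
v_rel = (8, 4),  |v_rel|² = 80;  v_rel·d = (8)·(-16) + (4)·(-2) = -136
80·t² + 272·t + 211 = 0  ⇒  m = (-136)² − 80·211 = 1616
m = 1616 > 0,  v_rel·d = -136 < 0  ⇒  outside

inside=no margin=1616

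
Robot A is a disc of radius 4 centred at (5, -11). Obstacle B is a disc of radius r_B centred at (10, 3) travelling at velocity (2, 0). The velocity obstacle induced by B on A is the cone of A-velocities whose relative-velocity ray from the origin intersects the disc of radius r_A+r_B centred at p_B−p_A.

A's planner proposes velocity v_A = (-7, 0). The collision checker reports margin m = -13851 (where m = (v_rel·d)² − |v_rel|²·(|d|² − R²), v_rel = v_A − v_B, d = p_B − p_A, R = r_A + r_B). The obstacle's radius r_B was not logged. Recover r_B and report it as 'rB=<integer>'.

m = -13851
d = (5, 14);  v_rel = (-9, 0),  |v_rel|² = 81
v_rel×d = (-9)·(14) − (0)·(5) = -126
since m = R²·81 − (-126)²:  R² = (15876 + -13851) / 81 = 25
R = √25 = 5  ⇒  r_B = 5 − 4 = 1

rB=1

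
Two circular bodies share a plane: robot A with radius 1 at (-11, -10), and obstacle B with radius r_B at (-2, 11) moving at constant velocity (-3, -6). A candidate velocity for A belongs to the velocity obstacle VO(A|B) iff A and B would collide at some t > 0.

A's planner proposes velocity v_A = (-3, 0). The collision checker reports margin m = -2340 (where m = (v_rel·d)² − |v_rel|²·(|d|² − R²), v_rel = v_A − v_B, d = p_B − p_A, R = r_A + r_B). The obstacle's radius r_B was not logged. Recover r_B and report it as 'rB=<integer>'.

m = -2340
d = (9, 21);  v_rel = (0, 6),  |v_rel|² = 36
v_rel×d = (0)·(21) − (6)·(9) = -54
since m = R²·36 − (-54)²:  R² = (2916 + -2340) / 36 = 16
R = √16 = 4  ⇒  r_B = 4 − 1 = 3

rB=3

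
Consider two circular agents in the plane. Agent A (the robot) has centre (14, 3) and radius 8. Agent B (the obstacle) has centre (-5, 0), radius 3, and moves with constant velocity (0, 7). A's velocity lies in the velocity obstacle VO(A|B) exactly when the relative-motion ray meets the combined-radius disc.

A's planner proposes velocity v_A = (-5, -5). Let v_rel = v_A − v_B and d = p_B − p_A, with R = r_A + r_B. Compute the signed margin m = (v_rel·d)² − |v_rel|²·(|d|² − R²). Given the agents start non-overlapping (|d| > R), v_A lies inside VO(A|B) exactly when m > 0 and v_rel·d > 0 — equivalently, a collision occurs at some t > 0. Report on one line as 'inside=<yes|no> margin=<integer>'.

d = (-19, -3),  |d|² = 370;  R = 8+3 = 11,  c = 370−11² = 249
v_rel = (-5, -12),  |v_rel|² = 169;  v_rel·d = (-5)·(-19) + (-12)·(-3) = 131
169·t² − 262·t + 249 = 0  ⇒  m = 131² − 169·249 = -24920
m = -24920 < 0,  v_rel·d = 131 > 0  ⇒  outside

inside=no margin=-24920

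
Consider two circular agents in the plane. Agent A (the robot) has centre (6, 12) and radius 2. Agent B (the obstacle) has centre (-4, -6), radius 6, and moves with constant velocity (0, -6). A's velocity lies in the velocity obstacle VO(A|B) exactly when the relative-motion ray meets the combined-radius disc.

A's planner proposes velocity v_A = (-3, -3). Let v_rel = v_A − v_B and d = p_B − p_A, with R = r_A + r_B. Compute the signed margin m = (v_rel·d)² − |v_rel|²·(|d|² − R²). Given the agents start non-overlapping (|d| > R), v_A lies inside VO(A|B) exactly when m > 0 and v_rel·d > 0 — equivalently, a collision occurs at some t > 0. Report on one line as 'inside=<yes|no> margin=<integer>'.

d = (-10, -18),  |d|² = 424;  R = 2+6 = 8,  c = 424−8² = 360
v_rel = (-3, 3),  |v_rel|² = 18;  v_rel·d = (-3)·(-10) + (3)·(-18) = -24
18·t² + 48·t + 360 = 0  ⇒  m = (-24)² − 18·360 = -5904
m = -5904 < 0,  v_rel·d = -24 < 0  ⇒  outside

inside=no margin=-5904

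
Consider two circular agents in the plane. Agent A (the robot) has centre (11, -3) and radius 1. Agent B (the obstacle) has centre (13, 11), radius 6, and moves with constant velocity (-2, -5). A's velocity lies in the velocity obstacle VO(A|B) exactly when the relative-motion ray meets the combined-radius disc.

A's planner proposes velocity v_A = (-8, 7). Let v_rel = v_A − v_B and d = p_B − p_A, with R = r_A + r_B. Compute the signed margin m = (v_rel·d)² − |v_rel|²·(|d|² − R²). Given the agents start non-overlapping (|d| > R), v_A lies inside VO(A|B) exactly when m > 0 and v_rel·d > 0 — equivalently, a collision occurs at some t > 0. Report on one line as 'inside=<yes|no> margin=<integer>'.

d = (2, 14),  |d|² = 200;  R = 1+6 = 7,  c = 200−7² = 151
v_rel = (-6, 12),  |v_rel|² = 180;  v_rel·d = (-6)·(2) + (12)·(14) = 156
180·t² − 312·t + 151 = 0  ⇒  m = 156² − 180·151 = -2844
m = -2844 < 0,  v_rel·d = 156 > 0  ⇒  outside

inside=no margin=-2844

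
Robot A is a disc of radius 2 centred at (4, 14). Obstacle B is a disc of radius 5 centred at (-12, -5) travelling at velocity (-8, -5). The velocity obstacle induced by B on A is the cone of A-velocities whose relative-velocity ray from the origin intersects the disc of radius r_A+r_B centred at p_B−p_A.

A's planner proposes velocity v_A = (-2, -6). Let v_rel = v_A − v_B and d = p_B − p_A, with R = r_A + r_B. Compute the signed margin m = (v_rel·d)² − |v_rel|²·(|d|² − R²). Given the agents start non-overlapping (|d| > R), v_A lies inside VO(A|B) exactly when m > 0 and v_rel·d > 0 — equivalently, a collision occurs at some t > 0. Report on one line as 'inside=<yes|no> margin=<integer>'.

d = (-16, -19),  |d|² = 617;  R = 2+5 = 7,  c = 617−7² = 568
v_rel = (6, -1),  |v_rel|² = 37;  v_rel·d = (6)·(-16) + (-1)·(-19) = -77
37·t² + 154·t + 568 = 0  ⇒  m = (-77)² − 37·568 = -15087
m = -15087 < 0,  v_rel·d = -77 < 0  ⇒  outside

inside=no margin=-15087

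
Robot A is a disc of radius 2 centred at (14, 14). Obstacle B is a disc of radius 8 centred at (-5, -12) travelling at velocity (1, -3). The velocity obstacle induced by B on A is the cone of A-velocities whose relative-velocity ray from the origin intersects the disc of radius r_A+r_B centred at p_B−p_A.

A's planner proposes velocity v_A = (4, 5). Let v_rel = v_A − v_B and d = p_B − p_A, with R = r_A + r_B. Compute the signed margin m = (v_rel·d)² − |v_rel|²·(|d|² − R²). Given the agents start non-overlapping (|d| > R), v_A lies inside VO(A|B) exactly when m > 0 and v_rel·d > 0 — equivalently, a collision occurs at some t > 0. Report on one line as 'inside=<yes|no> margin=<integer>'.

d = (-19, -26),  |d|² = 1037;  R = 2+8 = 10,  c = 1037−10² = 937
v_rel = (3, 8),  |v_rel|² = 73;  v_rel·d = (3)·(-19) + (8)·(-26) = -265
73·t² + 530·t + 937 = 0  ⇒  m = (-265)² − 73·937 = 1824
m = 1824 > 0,  v_rel·d = -265 < 0  ⇒  outside

inside=no margin=1824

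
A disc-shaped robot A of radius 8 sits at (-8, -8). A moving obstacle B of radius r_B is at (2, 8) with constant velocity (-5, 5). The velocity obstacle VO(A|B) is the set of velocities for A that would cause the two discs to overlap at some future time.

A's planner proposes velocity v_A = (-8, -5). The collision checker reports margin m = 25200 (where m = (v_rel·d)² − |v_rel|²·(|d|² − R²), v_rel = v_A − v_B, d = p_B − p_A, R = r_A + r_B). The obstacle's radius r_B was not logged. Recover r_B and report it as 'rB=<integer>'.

m = 25200
d = (10, 16);  v_rel = (-3, -10),  |v_rel|² = 109
v_rel×d = (-3)·(16) − (-10)·(10) = 52
since m = R²·109 − 52²:  R² = (2704 + 25200) / 109 = 256
R = √256 = 16  ⇒  r_B = 16 − 8 = 8

rB=8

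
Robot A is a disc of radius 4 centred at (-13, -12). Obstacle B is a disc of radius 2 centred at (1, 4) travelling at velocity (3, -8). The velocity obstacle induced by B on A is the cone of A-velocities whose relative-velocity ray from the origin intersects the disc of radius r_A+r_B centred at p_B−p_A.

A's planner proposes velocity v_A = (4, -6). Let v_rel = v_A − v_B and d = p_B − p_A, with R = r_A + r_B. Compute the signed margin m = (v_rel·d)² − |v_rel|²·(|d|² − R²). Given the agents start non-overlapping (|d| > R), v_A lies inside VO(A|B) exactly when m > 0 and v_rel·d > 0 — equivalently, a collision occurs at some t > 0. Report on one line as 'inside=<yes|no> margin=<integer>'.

d = (14, 16),  |d|² = 452;  R = 4+2 = 6,  c = 452−6² = 416
v_rel = (1, 2),  |v_rel|² = 5;  v_rel·d = (1)·(14) + (2)·(16) = 46
5·t² − 92·t + 416 = 0  ⇒  m = 46² − 5·416 = 36
m = 36 > 0,  v_rel·d = 46 > 0  ⇒  inside

inside=yes margin=36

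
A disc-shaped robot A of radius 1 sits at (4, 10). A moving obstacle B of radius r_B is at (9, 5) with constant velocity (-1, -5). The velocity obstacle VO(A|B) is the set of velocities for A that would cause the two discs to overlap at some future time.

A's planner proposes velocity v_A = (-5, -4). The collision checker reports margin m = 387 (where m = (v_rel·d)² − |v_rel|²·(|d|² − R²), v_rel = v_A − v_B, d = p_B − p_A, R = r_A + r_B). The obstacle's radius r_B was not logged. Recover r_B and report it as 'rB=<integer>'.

m = 387
d = (5, -5);  v_rel = (-4, 1),  |v_rel|² = 17
v_rel×d = (-4)·(-5) − (1)·(5) = 15
since m = R²·17 − 15²:  R² = (225 + 387) / 17 = 36
R = √36 = 6  ⇒  r_B = 6 − 1 = 5

rB=5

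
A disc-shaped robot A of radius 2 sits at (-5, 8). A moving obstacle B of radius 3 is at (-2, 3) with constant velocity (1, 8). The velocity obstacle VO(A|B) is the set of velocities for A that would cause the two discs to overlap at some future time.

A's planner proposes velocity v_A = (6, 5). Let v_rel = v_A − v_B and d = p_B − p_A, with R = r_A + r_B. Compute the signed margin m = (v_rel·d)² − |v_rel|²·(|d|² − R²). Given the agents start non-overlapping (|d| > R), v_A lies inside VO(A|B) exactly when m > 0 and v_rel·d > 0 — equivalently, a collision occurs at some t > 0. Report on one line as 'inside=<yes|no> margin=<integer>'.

d = (3, -5),  |d|² = 34;  R = 2+3 = 5,  c = 34−5² = 9
v_rel = (5, -3),  |v_rel|² = 34;  v_rel·d = (5)·(3) + (-3)·(-5) = 30
34·t² − 60·t + 9 = 0  ⇒  m = 30² − 34·9 = 594
m = 594 > 0,  v_rel·d = 30 > 0  ⇒  inside

inside=yes margin=594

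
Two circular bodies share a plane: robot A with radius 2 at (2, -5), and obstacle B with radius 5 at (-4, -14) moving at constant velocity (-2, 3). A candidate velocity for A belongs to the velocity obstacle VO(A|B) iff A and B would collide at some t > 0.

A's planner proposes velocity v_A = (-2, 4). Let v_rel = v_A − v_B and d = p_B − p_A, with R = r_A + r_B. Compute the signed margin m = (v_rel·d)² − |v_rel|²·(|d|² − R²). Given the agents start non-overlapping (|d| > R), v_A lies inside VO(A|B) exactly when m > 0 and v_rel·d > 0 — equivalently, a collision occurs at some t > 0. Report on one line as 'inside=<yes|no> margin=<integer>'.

d = (-6, -9),  |d|² = 117;  R = 2+5 = 7,  c = 117−7² = 68
v_rel = (0, 1),  |v_rel|² = 1;  v_rel·d = (0)·(-6) + (1)·(-9) = -9
1·t² + 18·t + 68 = 0  ⇒  m = (-9)² − 1·68 = 13
m = 13 > 0,  v_rel·d = -9 < 0  ⇒  outside

inside=no margin=13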